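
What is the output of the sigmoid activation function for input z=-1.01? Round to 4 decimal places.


sigmoid(z) = 1 / (1 + exp(-z))
exp(-(-1.01)) = exp(1.01) = 2.7456
1 + 2.7456 = 3.7456
1 / 3.7456 = 0.2670

0.2670


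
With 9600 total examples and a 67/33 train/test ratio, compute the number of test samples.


Train samples = 9600 * 67% = 6432
Test samples = 9600 - 6432
= 3168

3168


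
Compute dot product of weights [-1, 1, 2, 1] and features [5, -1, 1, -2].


Element-wise products:
-1 * 5 = -5
1 * -1 = -1
2 * 1 = 2
1 * -2 = -2
Sum = -5 + -1 + 2 + -2
= -6

-6


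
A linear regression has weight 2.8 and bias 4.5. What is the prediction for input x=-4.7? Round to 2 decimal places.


y = 2.8 * -4.7 + (4.5)
= -13.16 + (4.5)
= -8.66

-8.66


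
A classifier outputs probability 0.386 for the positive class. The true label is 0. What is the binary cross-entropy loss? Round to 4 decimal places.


For y=0: Loss = -log(1-p)
= -log(1 - 0.386)
= -log(0.614)
= -(-0.4878)
= 0.4878

0.4878


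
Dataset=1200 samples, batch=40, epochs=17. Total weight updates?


Iterations per epoch = 1200 / 40 = 30
Total updates = iterations_per_epoch * epochs
= 30 * 17
= 510

510


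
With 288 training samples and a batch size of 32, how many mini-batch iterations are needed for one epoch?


Iterations per epoch = dataset_size / batch_size
= 288 / 32
= 9

9


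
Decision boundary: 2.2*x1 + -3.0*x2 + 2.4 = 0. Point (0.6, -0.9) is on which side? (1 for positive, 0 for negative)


Compute 2.2 * 0.6 + -3.0 * -0.9 + 2.4
= 1.32 + 2.7 + 2.4
= 6.42
Since 6.42 >= 0, the point is on the positive side.

1


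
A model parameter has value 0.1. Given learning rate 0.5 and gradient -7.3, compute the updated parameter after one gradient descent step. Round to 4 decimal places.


w_new = w_old - lr * gradient
= 0.1 - 0.5 * -7.3
= 0.1 - (-3.65)
= 3.7500

3.7500


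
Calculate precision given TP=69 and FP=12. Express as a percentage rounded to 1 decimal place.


Precision = TP / (TP + FP) * 100
= 69 / (69 + 12)
= 69 / 81
= 0.8519
= 85.2%

85.2


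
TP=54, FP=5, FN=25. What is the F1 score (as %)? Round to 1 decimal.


Precision = TP / (TP + FP) = 54 / 59 = 0.9153
Recall = TP / (TP + FN) = 54 / 79 = 0.6835
F1 = 2 * P * R / (P + R)
= 2 * 0.9153 * 0.6835 / (0.9153 + 0.6835)
= 1.2512 / 1.5988
= 0.7826
As percentage: 78.3%

78.3


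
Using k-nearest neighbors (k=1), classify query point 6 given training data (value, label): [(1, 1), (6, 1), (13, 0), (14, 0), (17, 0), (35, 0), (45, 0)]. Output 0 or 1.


Distances from query 6:
Point 6 (class 1): distance = 0
K=1 nearest neighbors: classes = [1]
Votes for class 1: 1 / 1
Majority vote => class 1

1


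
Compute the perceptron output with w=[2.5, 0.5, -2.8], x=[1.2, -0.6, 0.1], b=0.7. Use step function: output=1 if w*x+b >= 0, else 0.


z = w . x + b
= 2.5*1.2 + 0.5*-0.6 + -2.8*0.1 + 0.7
= 3.0 + -0.3 + -0.28 + 0.7
= 2.42 + 0.7
= 3.12
Since z = 3.12 >= 0, output = 1

1


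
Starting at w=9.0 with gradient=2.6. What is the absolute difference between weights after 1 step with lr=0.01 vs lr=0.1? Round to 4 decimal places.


With lr=0.01: w_new = 9.0 - 0.01 * 2.6 = 8.974
With lr=0.1: w_new = 9.0 - 0.1 * 2.6 = 8.74
Absolute difference = |8.974 - 8.74|
= 0.2340

0.2340


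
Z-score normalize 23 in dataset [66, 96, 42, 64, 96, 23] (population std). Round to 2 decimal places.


Mean = (66 + 96 + 42 + 64 + 96 + 23) / 6 = 64.5
Variance = sum((x_i - mean)^2) / n = 702.5833
Std = sqrt(702.5833) = 26.5063
Z = (x - mean) / std
= (23 - 64.5) / 26.5063
= -41.5 / 26.5063
= -1.57

-1.57


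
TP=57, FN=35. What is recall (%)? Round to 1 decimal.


Recall = TP / (TP + FN) * 100
= 57 / (57 + 35)
= 57 / 92
= 0.6196
= 62.0%

62.0


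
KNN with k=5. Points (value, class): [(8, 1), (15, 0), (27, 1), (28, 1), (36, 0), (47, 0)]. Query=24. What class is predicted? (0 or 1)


Distances from query 24:
Point 27 (class 1): distance = 3
Point 28 (class 1): distance = 4
Point 15 (class 0): distance = 9
Point 36 (class 0): distance = 12
Point 8 (class 1): distance = 16
K=5 nearest neighbors: classes = [1, 1, 0, 0, 1]
Votes for class 1: 3 / 5
Majority vote => class 1

1


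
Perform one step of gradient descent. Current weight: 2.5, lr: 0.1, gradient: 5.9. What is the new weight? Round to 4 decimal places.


w_new = w_old - lr * gradient
= 2.5 - 0.1 * 5.9
= 2.5 - (0.59)
= 1.9100

1.9100


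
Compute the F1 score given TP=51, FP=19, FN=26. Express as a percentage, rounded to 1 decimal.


Precision = TP / (TP + FP) = 51 / 70 = 0.7286
Recall = TP / (TP + FN) = 51 / 77 = 0.6623
F1 = 2 * P * R / (P + R)
= 2 * 0.7286 * 0.6623 / (0.7286 + 0.6623)
= 0.9651 / 1.3909
= 0.6939
As percentage: 69.4%

69.4


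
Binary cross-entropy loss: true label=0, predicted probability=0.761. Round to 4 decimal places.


For y=0: Loss = -log(1-p)
= -log(1 - 0.761)
= -log(0.239)
= -(-1.4313)
= 1.4313

1.4313


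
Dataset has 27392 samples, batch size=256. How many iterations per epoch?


Iterations per epoch = dataset_size / batch_size
= 27392 / 256
= 107

107


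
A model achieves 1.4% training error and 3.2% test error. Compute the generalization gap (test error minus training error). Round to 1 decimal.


Generalization gap = test_error - train_error
= 3.2 - 1.4
= 1.8%
A small gap suggests good generalization.

1.8


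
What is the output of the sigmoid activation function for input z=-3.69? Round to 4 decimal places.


sigmoid(z) = 1 / (1 + exp(-z))
exp(-(-3.69)) = exp(3.69) = 40.0448
1 + 40.0448 = 41.0448
1 / 41.0448 = 0.0244

0.0244


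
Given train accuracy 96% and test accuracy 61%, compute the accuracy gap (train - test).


Gap = train_accuracy - test_accuracy
= 96 - 61
= 35%
This large gap strongly indicates overfitting.

35


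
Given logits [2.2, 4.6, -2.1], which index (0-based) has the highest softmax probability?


Softmax is a monotonic transformation, so it preserves the argmax.
We need to find the index of the maximum logit.
Index 0: 2.2
Index 1: 4.6
Index 2: -2.1
Maximum logit = 4.6 at index 1

1


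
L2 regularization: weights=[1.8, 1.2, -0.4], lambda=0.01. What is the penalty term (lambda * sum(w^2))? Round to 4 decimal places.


Squaring each weight:
1.8^2 = 3.24
1.2^2 = 1.44
(-0.4)^2 = 0.16
Sum of squares = 4.84
Penalty = 0.01 * 4.84 = 0.0484

0.0484


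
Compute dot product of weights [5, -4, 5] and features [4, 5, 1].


Element-wise products:
5 * 4 = 20
-4 * 5 = -20
5 * 1 = 5
Sum = 20 + -20 + 5
= 5

5


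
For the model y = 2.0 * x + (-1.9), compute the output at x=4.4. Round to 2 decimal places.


y = 2.0 * 4.4 + (-1.9)
= 8.8 + (-1.9)
= 6.90

6.90


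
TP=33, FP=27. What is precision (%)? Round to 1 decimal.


Precision = TP / (TP + FP) * 100
= 33 / (33 + 27)
= 33 / 60
= 0.55
= 55.0%

55.0


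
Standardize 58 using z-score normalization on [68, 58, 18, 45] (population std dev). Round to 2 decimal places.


Mean = (68 + 58 + 18 + 45) / 4 = 47.25
Variance = sum((x_i - mean)^2) / n = 351.6875
Std = sqrt(351.6875) = 18.7533
Z = (x - mean) / std
= (58 - 47.25) / 18.7533
= 10.75 / 18.7533
= 0.57

0.57


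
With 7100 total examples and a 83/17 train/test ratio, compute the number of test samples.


Train samples = 7100 * 83% = 5893
Test samples = 7100 - 5893
= 1207

1207


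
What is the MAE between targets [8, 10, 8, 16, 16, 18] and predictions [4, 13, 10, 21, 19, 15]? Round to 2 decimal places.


Absolute errors: [4, 3, 2, 5, 3, 3]
Sum of absolute errors = 20
MAE = 20 / 6 = 3.33

3.33


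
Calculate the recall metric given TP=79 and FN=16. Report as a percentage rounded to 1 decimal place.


Recall = TP / (TP + FN) * 100
= 79 / (79 + 16)
= 79 / 95
= 0.8316
= 83.2%

83.2


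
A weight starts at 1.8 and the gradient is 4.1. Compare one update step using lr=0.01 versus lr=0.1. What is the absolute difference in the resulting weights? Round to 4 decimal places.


With lr=0.01: w_new = 1.8 - 0.01 * 4.1 = 1.759
With lr=0.1: w_new = 1.8 - 0.1 * 4.1 = 1.39
Absolute difference = |1.759 - 1.39|
= 0.3690

0.3690


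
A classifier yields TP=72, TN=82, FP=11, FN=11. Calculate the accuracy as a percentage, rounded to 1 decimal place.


Accuracy = (TP + TN) / (TP + TN + FP + FN) * 100
= (72 + 82) / (72 + 82 + 11 + 11)
= 154 / 176
= 0.875
= 87.5%

87.5


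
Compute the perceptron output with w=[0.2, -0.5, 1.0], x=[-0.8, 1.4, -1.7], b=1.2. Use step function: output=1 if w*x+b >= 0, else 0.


z = w . x + b
= 0.2*-0.8 + -0.5*1.4 + 1.0*-1.7 + 1.2
= -0.16 + -0.7 + -1.7 + 1.2
= -2.56 + 1.2
= -1.36
Since z = -1.36 < 0, output = 0

0


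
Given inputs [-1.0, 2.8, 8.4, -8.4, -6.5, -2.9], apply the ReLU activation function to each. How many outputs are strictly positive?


ReLU(x) = max(0, x) for each element:
ReLU(-1.0) = 0
ReLU(2.8) = 2.8
ReLU(8.4) = 8.4
ReLU(-8.4) = 0
ReLU(-6.5) = 0
ReLU(-2.9) = 0
Active neurons (>0): 2

2


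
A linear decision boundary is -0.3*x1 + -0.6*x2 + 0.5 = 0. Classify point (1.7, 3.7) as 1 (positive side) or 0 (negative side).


Compute -0.3 * 1.7 + -0.6 * 3.7 + 0.5
= -0.51 + -2.22 + 0.5
= -2.23
Since -2.23 < 0, the point is on the negative side.

0


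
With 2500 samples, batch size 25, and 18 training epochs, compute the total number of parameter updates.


Iterations per epoch = 2500 / 25 = 100
Total updates = iterations_per_epoch * epochs
= 100 * 18
= 1800

1800


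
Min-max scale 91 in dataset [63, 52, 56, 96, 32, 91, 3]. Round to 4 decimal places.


Min = 3, Max = 96
Range = 96 - 3 = 93
Scaled = (x - min) / (max - min)
= (91 - 3) / 93
= 88 / 93
= 0.9462

0.9462


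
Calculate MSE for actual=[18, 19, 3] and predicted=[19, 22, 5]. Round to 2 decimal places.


Differences: [-1, -3, -2]
Squared errors: [1, 9, 4]
Sum of squared errors = 14
MSE = 14 / 3 = 4.67

4.67


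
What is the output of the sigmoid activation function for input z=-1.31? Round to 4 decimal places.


sigmoid(z) = 1 / (1 + exp(-z))
exp(-(-1.31)) = exp(1.31) = 3.7062
1 + 3.7062 = 4.7062
1 / 4.7062 = 0.2125

0.2125


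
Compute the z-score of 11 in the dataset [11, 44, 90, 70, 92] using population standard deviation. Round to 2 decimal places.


Mean = (11 + 44 + 90 + 70 + 92) / 5 = 61.4
Variance = sum((x_i - mean)^2) / n = 934.24
Std = sqrt(934.24) = 30.5653
Z = (x - mean) / std
= (11 - 61.4) / 30.5653
= -50.4 / 30.5653
= -1.65

-1.65


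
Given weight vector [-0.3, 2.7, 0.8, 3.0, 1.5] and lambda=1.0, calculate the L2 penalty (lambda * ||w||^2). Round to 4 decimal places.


Squaring each weight:
(-0.3)^2 = 0.09
2.7^2 = 7.29
0.8^2 = 0.64
3.0^2 = 9.0
1.5^2 = 2.25
Sum of squares = 19.27
Penalty = 1.0 * 19.27 = 19.2700

19.2700


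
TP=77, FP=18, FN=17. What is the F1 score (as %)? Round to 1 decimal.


Precision = TP / (TP + FP) = 77 / 95 = 0.8105
Recall = TP / (TP + FN) = 77 / 94 = 0.8191
F1 = 2 * P * R / (P + R)
= 2 * 0.8105 * 0.8191 / (0.8105 + 0.8191)
= 1.3279 / 1.6297
= 0.8148
As percentage: 81.5%

81.5


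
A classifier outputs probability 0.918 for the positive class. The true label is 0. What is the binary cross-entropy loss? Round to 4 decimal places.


For y=0: Loss = -log(1-p)
= -log(1 - 0.918)
= -log(0.082)
= -(-2.501)
= 2.5010

2.5010


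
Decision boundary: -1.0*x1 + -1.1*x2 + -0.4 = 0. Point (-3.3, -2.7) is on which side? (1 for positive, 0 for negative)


Compute -1.0 * -3.3 + -1.1 * -2.7 + -0.4
= 3.3 + 2.97 + -0.4
= 5.87
Since 5.87 >= 0, the point is on the positive side.

1


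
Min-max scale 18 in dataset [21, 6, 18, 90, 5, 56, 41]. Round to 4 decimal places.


Min = 5, Max = 90
Range = 90 - 5 = 85
Scaled = (x - min) / (max - min)
= (18 - 5) / 85
= 13 / 85
= 0.1529

0.1529


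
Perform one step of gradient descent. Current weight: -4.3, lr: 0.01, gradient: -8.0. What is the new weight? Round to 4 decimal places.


w_new = w_old - lr * gradient
= -4.3 - 0.01 * -8.0
= -4.3 - (-0.08)
= -4.2200

-4.2200


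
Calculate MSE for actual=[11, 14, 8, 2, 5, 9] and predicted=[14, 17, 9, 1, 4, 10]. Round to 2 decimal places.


Differences: [-3, -3, -1, 1, 1, -1]
Squared errors: [9, 9, 1, 1, 1, 1]
Sum of squared errors = 22
MSE = 22 / 6 = 3.67

3.67


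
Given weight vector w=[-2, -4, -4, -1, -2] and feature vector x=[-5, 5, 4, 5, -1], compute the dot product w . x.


Element-wise products:
-2 * -5 = 10
-4 * 5 = -20
-4 * 4 = -16
-1 * 5 = -5
-2 * -1 = 2
Sum = 10 + -20 + -16 + -5 + 2
= -29

-29


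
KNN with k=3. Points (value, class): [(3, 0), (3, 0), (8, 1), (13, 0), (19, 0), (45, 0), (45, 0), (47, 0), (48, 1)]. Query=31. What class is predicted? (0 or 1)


Distances from query 31:
Point 19 (class 0): distance = 12
Point 45 (class 0): distance = 14
Point 45 (class 0): distance = 14
K=3 nearest neighbors: classes = [0, 0, 0]
Votes for class 1: 0 / 3
Majority vote => class 0

0


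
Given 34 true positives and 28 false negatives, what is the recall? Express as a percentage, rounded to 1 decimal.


Recall = TP / (TP + FN) * 100
= 34 / (34 + 28)
= 34 / 62
= 0.5484
= 54.8%

54.8


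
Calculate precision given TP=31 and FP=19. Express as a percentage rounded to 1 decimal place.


Precision = TP / (TP + FP) * 100
= 31 / (31 + 19)
= 31 / 50
= 0.62
= 62.0%

62.0


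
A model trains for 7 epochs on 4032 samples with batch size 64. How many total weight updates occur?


Iterations per epoch = 4032 / 64 = 63
Total updates = iterations_per_epoch * epochs
= 63 * 7
= 441

441


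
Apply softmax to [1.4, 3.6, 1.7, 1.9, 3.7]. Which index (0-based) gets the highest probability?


Softmax is a monotonic transformation, so it preserves the argmax.
We need to find the index of the maximum logit.
Index 0: 1.4
Index 1: 3.6
Index 2: 1.7
Index 3: 1.9
Index 4: 3.7
Maximum logit = 3.7 at index 4

4


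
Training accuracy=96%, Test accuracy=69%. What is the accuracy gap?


Gap = train_accuracy - test_accuracy
= 96 - 69
= 27%
This large gap strongly indicates overfitting.

27


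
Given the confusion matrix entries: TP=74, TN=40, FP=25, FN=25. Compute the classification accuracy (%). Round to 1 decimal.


Accuracy = (TP + TN) / (TP + TN + FP + FN) * 100
= (74 + 40) / (74 + 40 + 25 + 25)
= 114 / 164
= 0.6951
= 69.5%

69.5


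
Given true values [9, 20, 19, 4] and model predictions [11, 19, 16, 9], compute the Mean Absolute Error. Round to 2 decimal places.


Absolute errors: [2, 1, 3, 5]
Sum of absolute errors = 11
MAE = 11 / 4 = 2.75

2.75


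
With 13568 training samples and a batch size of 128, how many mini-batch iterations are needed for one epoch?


Iterations per epoch = dataset_size / batch_size
= 13568 / 128
= 106

106


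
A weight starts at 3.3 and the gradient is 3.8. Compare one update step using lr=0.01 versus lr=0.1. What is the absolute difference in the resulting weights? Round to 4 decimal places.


With lr=0.01: w_new = 3.3 - 0.01 * 3.8 = 3.262
With lr=0.1: w_new = 3.3 - 0.1 * 3.8 = 2.92
Absolute difference = |3.262 - 2.92|
= 0.3420

0.3420


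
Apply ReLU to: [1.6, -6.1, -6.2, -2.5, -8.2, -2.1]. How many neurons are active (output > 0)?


ReLU(x) = max(0, x) for each element:
ReLU(1.6) = 1.6
ReLU(-6.1) = 0
ReLU(-6.2) = 0
ReLU(-2.5) = 0
ReLU(-8.2) = 0
ReLU(-2.1) = 0
Active neurons (>0): 1

1


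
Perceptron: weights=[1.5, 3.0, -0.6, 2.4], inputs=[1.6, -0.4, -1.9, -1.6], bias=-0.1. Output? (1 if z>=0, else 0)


z = w . x + b
= 1.5*1.6 + 3.0*-0.4 + -0.6*-1.9 + 2.4*-1.6 + -0.1
= 2.4 + -1.2 + 1.14 + -3.84 + -0.1
= -1.5 + -0.1
= -1.6
Since z = -1.6 < 0, output = 0

0


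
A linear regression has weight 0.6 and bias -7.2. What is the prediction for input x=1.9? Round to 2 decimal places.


y = 0.6 * 1.9 + (-7.2)
= 1.14 + (-7.2)
= -6.06

-6.06


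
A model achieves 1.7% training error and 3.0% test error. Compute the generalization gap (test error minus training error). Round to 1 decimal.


Generalization gap = test_error - train_error
= 3.0 - 1.7
= 1.3%
A small gap suggests good generalization.

1.3


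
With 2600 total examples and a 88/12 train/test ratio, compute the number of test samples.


Train samples = 2600 * 88% = 2288
Test samples = 2600 - 2288
= 312

312


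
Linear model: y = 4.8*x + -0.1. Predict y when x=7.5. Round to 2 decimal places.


y = 4.8 * 7.5 + (-0.1)
= 36.0 + (-0.1)
= 35.90

35.90


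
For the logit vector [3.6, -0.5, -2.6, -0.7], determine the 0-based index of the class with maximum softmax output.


Softmax is a monotonic transformation, so it preserves the argmax.
We need to find the index of the maximum logit.
Index 0: 3.6
Index 1: -0.5
Index 2: -2.6
Index 3: -0.7
Maximum logit = 3.6 at index 0

0


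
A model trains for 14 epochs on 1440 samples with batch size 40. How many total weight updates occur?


Iterations per epoch = 1440 / 40 = 36
Total updates = iterations_per_epoch * epochs
= 36 * 14
= 504

504


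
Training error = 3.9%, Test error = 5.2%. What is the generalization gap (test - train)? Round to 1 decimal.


Generalization gap = test_error - train_error
= 5.2 - 3.9
= 1.3%
A small gap suggests good generalization.

1.3


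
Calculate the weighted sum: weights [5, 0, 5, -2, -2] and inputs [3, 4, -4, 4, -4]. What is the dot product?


Element-wise products:
5 * 3 = 15
0 * 4 = 0
5 * -4 = -20
-2 * 4 = -8
-2 * -4 = 8
Sum = 15 + 0 + -20 + -8 + 8
= -5

-5


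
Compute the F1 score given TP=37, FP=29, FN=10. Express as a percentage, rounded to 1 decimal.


Precision = TP / (TP + FP) = 37 / 66 = 0.5606
Recall = TP / (TP + FN) = 37 / 47 = 0.7872
F1 = 2 * P * R / (P + R)
= 2 * 0.5606 * 0.7872 / (0.5606 + 0.7872)
= 0.8827 / 1.3478
= 0.6549
As percentage: 65.5%

65.5


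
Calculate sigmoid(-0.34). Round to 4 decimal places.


sigmoid(z) = 1 / (1 + exp(-z))
exp(-(-0.34)) = exp(0.34) = 1.4049
1 + 1.4049 = 2.4049
1 / 2.4049 = 0.4158

0.4158


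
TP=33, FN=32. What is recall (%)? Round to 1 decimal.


Recall = TP / (TP + FN) * 100
= 33 / (33 + 32)
= 33 / 65
= 0.5077
= 50.8%

50.8


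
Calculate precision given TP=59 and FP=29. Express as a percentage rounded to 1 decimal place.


Precision = TP / (TP + FP) * 100
= 59 / (59 + 29)
= 59 / 88
= 0.6705
= 67.0%

67.0


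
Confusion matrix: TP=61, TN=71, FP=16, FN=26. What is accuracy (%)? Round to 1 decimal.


Accuracy = (TP + TN) / (TP + TN + FP + FN) * 100
= (61 + 71) / (61 + 71 + 16 + 26)
= 132 / 174
= 0.7586
= 75.9%

75.9


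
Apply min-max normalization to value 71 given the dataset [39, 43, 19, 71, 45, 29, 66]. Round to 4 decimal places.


Min = 19, Max = 71
Range = 71 - 19 = 52
Scaled = (x - min) / (max - min)
= (71 - 19) / 52
= 52 / 52
= 1.0000

1.0000


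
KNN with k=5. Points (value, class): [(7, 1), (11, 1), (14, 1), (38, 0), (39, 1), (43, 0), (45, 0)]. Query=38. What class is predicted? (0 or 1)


Distances from query 38:
Point 38 (class 0): distance = 0
Point 39 (class 1): distance = 1
Point 43 (class 0): distance = 5
Point 45 (class 0): distance = 7
Point 14 (class 1): distance = 24
K=5 nearest neighbors: classes = [0, 1, 0, 0, 1]
Votes for class 1: 2 / 5
Majority vote => class 0

0


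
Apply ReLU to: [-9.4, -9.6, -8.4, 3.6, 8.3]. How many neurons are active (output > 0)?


ReLU(x) = max(0, x) for each element:
ReLU(-9.4) = 0
ReLU(-9.6) = 0
ReLU(-8.4) = 0
ReLU(3.6) = 3.6
ReLU(8.3) = 8.3
Active neurons (>0): 2

2


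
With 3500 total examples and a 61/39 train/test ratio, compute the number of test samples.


Train samples = 3500 * 61% = 2135
Test samples = 3500 - 2135
= 1365

1365


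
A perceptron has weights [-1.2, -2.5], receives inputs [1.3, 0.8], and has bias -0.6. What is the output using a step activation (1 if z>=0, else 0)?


z = w . x + b
= -1.2*1.3 + -2.5*0.8 + -0.6
= -1.56 + -2.0 + -0.6
= -3.56 + -0.6
= -4.16
Since z = -4.16 < 0, output = 0

0


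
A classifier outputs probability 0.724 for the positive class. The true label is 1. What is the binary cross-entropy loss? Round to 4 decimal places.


For y=1: Loss = -log(p)
= -log(0.724)
= -(-0.323)
= 0.3230

0.3230


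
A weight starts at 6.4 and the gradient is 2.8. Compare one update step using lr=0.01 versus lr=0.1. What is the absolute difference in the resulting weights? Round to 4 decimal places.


With lr=0.01: w_new = 6.4 - 0.01 * 2.8 = 6.372
With lr=0.1: w_new = 6.4 - 0.1 * 2.8 = 6.12
Absolute difference = |6.372 - 6.12|
= 0.2520

0.2520


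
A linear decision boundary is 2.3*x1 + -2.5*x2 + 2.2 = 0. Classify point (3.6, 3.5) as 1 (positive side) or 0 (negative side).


Compute 2.3 * 3.6 + -2.5 * 3.5 + 2.2
= 8.28 + -8.75 + 2.2
= 1.73
Since 1.73 >= 0, the point is on the positive side.

1


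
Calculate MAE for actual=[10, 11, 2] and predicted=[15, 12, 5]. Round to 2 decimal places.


Absolute errors: [5, 1, 3]
Sum of absolute errors = 9
MAE = 9 / 3 = 3.00

3.00


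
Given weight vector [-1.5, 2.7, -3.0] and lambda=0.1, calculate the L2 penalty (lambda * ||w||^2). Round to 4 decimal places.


Squaring each weight:
(-1.5)^2 = 2.25
2.7^2 = 7.29
(-3.0)^2 = 9.0
Sum of squares = 18.54
Penalty = 0.1 * 18.54 = 1.8540

1.8540


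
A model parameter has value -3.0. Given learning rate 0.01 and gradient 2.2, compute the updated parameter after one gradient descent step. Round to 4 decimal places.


w_new = w_old - lr * gradient
= -3.0 - 0.01 * 2.2
= -3.0 - (0.022)
= -3.0220

-3.0220


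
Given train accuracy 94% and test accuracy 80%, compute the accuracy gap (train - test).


Gap = train_accuracy - test_accuracy
= 94 - 80
= 14%
This gap suggests the model is overfitting.

14


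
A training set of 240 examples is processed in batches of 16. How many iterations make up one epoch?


Iterations per epoch = dataset_size / batch_size
= 240 / 16
= 15

15


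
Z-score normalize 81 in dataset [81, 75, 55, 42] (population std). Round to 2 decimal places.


Mean = (81 + 75 + 55 + 42) / 4 = 63.25
Variance = sum((x_i - mean)^2) / n = 243.1875
Std = sqrt(243.1875) = 15.5945
Z = (x - mean) / std
= (81 - 63.25) / 15.5945
= 17.75 / 15.5945
= 1.14

1.14


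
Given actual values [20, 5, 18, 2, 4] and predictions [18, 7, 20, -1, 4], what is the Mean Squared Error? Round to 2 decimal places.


Differences: [2, -2, -2, 3, 0]
Squared errors: [4, 4, 4, 9, 0]
Sum of squared errors = 21
MSE = 21 / 5 = 4.20

4.20


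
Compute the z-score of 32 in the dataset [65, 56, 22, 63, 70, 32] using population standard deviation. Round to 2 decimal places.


Mean = (65 + 56 + 22 + 63 + 70 + 32) / 6 = 51.3333
Variance = sum((x_i - mean)^2) / n = 321.2222
Std = sqrt(321.2222) = 17.9227
Z = (x - mean) / std
= (32 - 51.3333) / 17.9227
= -19.3333 / 17.9227
= -1.08

-1.08


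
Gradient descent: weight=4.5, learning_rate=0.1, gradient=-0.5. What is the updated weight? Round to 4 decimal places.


w_new = w_old - lr * gradient
= 4.5 - 0.1 * -0.5
= 4.5 - (-0.05)
= 4.5500

4.5500


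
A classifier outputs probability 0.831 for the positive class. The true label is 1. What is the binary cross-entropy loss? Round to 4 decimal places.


For y=1: Loss = -log(p)
= -log(0.831)
= -(-0.1851)
= 0.1851

0.1851


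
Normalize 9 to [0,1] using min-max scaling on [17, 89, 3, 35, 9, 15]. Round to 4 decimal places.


Min = 3, Max = 89
Range = 89 - 3 = 86
Scaled = (x - min) / (max - min)
= (9 - 3) / 86
= 6 / 86
= 0.0698

0.0698


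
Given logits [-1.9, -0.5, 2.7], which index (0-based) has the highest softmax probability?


Softmax is a monotonic transformation, so it preserves the argmax.
We need to find the index of the maximum logit.
Index 0: -1.9
Index 1: -0.5
Index 2: 2.7
Maximum logit = 2.7 at index 2

2


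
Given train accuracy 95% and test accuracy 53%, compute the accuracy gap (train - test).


Gap = train_accuracy - test_accuracy
= 95 - 53
= 42%
This large gap strongly indicates overfitting.

42


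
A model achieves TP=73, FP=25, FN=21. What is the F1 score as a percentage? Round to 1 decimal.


Precision = TP / (TP + FP) = 73 / 98 = 0.7449
Recall = TP / (TP + FN) = 73 / 94 = 0.7766
F1 = 2 * P * R / (P + R)
= 2 * 0.7449 * 0.7766 / (0.7449 + 0.7766)
= 1.157 / 1.5215
= 0.7604
As percentage: 76.0%

76.0


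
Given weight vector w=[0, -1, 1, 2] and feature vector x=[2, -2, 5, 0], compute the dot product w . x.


Element-wise products:
0 * 2 = 0
-1 * -2 = 2
1 * 5 = 5
2 * 0 = 0
Sum = 0 + 2 + 5 + 0
= 7

7


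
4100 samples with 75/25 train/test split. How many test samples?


Train samples = 4100 * 75% = 3075
Test samples = 4100 - 3075
= 1025

1025


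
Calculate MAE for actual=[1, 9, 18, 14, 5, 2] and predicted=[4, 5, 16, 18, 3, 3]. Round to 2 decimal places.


Absolute errors: [3, 4, 2, 4, 2, 1]
Sum of absolute errors = 16
MAE = 16 / 6 = 2.67

2.67


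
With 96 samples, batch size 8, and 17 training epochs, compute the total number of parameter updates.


Iterations per epoch = 96 / 8 = 12
Total updates = iterations_per_epoch * epochs
= 12 * 17
= 204

204


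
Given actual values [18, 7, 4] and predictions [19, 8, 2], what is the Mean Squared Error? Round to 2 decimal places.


Differences: [-1, -1, 2]
Squared errors: [1, 1, 4]
Sum of squared errors = 6
MSE = 6 / 3 = 2.00

2.00


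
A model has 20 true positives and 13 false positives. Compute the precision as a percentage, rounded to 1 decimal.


Precision = TP / (TP + FP) * 100
= 20 / (20 + 13)
= 20 / 33
= 0.6061
= 60.6%

60.6


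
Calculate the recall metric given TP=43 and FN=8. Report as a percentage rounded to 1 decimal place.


Recall = TP / (TP + FN) * 100
= 43 / (43 + 8)
= 43 / 51
= 0.8431
= 84.3%

84.3


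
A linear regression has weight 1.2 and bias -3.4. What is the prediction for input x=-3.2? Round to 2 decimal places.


y = 1.2 * -3.2 + (-3.4)
= -3.84 + (-3.4)
= -7.24

-7.24


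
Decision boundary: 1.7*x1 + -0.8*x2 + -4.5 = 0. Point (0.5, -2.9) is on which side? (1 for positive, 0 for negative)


Compute 1.7 * 0.5 + -0.8 * -2.9 + -4.5
= 0.85 + 2.32 + -4.5
= -1.33
Since -1.33 < 0, the point is on the negative side.

0


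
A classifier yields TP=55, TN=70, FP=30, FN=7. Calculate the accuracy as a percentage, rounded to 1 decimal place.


Accuracy = (TP + TN) / (TP + TN + FP + FN) * 100
= (55 + 70) / (55 + 70 + 30 + 7)
= 125 / 162
= 0.7716
= 77.2%

77.2


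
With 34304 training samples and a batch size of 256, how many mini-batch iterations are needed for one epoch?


Iterations per epoch = dataset_size / batch_size
= 34304 / 256
= 134

134


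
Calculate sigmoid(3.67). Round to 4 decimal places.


sigmoid(z) = 1 / (1 + exp(-z))
exp(-(3.67)) = exp(-3.67) = 0.0255
1 + 0.0255 = 1.0255
1 / 1.0255 = 0.9752

0.9752


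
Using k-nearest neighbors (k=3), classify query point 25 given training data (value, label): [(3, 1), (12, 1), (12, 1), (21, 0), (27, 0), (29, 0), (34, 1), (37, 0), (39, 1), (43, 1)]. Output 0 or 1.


Distances from query 25:
Point 27 (class 0): distance = 2
Point 21 (class 0): distance = 4
Point 29 (class 0): distance = 4
K=3 nearest neighbors: classes = [0, 0, 0]
Votes for class 1: 0 / 3
Majority vote => class 0

0


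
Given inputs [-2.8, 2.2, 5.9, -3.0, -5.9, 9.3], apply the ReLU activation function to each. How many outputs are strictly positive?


ReLU(x) = max(0, x) for each element:
ReLU(-2.8) = 0
ReLU(2.2) = 2.2
ReLU(5.9) = 5.9
ReLU(-3.0) = 0
ReLU(-5.9) = 0
ReLU(9.3) = 9.3
Active neurons (>0): 3

3


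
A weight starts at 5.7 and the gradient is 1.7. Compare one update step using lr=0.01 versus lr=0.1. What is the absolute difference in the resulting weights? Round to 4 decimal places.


With lr=0.01: w_new = 5.7 - 0.01 * 1.7 = 5.683
With lr=0.1: w_new = 5.7 - 0.1 * 1.7 = 5.53
Absolute difference = |5.683 - 5.53|
= 0.1530

0.1530


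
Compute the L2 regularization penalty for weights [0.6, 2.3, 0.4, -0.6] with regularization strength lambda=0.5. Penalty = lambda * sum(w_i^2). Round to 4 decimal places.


Squaring each weight:
0.6^2 = 0.36
2.3^2 = 5.29
0.4^2 = 0.16
(-0.6)^2 = 0.36
Sum of squares = 6.17
Penalty = 0.5 * 6.17 = 3.0850

3.0850


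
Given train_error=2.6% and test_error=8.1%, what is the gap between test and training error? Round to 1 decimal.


Generalization gap = test_error - train_error
= 8.1 - 2.6
= 5.5%
A moderate gap.

5.5


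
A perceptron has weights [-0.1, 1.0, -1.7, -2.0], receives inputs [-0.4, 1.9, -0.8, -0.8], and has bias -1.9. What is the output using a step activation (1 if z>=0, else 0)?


z = w . x + b
= -0.1*-0.4 + 1.0*1.9 + -1.7*-0.8 + -2.0*-0.8 + -1.9
= 0.04 + 1.9 + 1.36 + 1.6 + -1.9
= 4.9 + -1.9
= 3.0
Since z = 3.0 >= 0, output = 1

1


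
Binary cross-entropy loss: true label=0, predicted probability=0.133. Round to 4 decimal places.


For y=0: Loss = -log(1-p)
= -log(1 - 0.133)
= -log(0.867)
= -(-0.1427)
= 0.1427

0.1427


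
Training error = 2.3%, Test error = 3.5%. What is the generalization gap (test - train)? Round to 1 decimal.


Generalization gap = test_error - train_error
= 3.5 - 2.3
= 1.2%
A small gap suggests good generalization.

1.2


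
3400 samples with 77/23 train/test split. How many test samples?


Train samples = 3400 * 77% = 2618
Test samples = 3400 - 2618
= 782

782


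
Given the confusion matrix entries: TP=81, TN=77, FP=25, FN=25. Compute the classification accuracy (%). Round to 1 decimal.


Accuracy = (TP + TN) / (TP + TN + FP + FN) * 100
= (81 + 77) / (81 + 77 + 25 + 25)
= 158 / 208
= 0.7596
= 76.0%

76.0


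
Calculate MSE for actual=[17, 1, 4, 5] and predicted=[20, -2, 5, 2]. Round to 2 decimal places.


Differences: [-3, 3, -1, 3]
Squared errors: [9, 9, 1, 9]
Sum of squared errors = 28
MSE = 28 / 4 = 7.00

7.00


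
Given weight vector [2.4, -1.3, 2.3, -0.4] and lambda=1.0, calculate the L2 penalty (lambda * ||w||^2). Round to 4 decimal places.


Squaring each weight:
2.4^2 = 5.76
(-1.3)^2 = 1.69
2.3^2 = 5.29
(-0.4)^2 = 0.16
Sum of squares = 12.9
Penalty = 1.0 * 12.9 = 12.9000

12.9000


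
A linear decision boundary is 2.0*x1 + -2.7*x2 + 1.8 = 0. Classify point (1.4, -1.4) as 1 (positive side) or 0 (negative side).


Compute 2.0 * 1.4 + -2.7 * -1.4 + 1.8
= 2.8 + 3.78 + 1.8
= 8.38
Since 8.38 >= 0, the point is on the positive side.

1


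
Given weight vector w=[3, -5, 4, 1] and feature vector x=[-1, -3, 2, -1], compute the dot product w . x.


Element-wise products:
3 * -1 = -3
-5 * -3 = 15
4 * 2 = 8
1 * -1 = -1
Sum = -3 + 15 + 8 + -1
= 19

19


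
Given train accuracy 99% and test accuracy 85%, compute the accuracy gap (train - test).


Gap = train_accuracy - test_accuracy
= 99 - 85
= 14%
This gap suggests the model is overfitting.

14


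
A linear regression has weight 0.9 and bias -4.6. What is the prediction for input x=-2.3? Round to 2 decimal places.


y = 0.9 * -2.3 + (-4.6)
= -2.07 + (-4.6)
= -6.67

-6.67


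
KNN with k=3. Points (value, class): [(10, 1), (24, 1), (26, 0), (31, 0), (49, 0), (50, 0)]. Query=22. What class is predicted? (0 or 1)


Distances from query 22:
Point 24 (class 1): distance = 2
Point 26 (class 0): distance = 4
Point 31 (class 0): distance = 9
K=3 nearest neighbors: classes = [1, 0, 0]
Votes for class 1: 1 / 3
Majority vote => class 0

0


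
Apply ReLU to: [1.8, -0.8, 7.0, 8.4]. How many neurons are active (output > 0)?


ReLU(x) = max(0, x) for each element:
ReLU(1.8) = 1.8
ReLU(-0.8) = 0
ReLU(7.0) = 7.0
ReLU(8.4) = 8.4
Active neurons (>0): 3

3


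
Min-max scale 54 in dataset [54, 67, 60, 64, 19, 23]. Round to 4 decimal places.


Min = 19, Max = 67
Range = 67 - 19 = 48
Scaled = (x - min) / (max - min)
= (54 - 19) / 48
= 35 / 48
= 0.7292

0.7292


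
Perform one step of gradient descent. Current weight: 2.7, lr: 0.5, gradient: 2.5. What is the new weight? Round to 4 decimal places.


w_new = w_old - lr * gradient
= 2.7 - 0.5 * 2.5
= 2.7 - (1.25)
= 1.4500

1.4500


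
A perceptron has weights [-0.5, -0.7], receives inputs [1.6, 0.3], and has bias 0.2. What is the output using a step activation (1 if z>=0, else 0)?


z = w . x + b
= -0.5*1.6 + -0.7*0.3 + 0.2
= -0.8 + -0.21 + 0.2
= -1.01 + 0.2
= -0.81
Since z = -0.81 < 0, output = 0

0


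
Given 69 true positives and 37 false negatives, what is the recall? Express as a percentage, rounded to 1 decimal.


Recall = TP / (TP + FN) * 100
= 69 / (69 + 37)
= 69 / 106
= 0.6509
= 65.1%

65.1


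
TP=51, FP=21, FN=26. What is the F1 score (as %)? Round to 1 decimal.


Precision = TP / (TP + FP) = 51 / 72 = 0.7083
Recall = TP / (TP + FN) = 51 / 77 = 0.6623
F1 = 2 * P * R / (P + R)
= 2 * 0.7083 * 0.6623 / (0.7083 + 0.6623)
= 0.9383 / 1.3707
= 0.6846
As percentage: 68.5%

68.5


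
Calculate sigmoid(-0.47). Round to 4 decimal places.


sigmoid(z) = 1 / (1 + exp(-z))
exp(-(-0.47)) = exp(0.47) = 1.6
1 + 1.6 = 2.6
1 / 2.6 = 0.3846

0.3846


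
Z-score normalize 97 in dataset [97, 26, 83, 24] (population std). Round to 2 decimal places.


Mean = (97 + 26 + 83 + 24) / 4 = 57.5
Variance = sum((x_i - mean)^2) / n = 1081.25
Std = sqrt(1081.25) = 32.8824
Z = (x - mean) / std
= (97 - 57.5) / 32.8824
= 39.5 / 32.8824
= 1.20

1.20


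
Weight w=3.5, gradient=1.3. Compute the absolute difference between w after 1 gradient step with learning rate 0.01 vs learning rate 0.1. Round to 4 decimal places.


With lr=0.01: w_new = 3.5 - 0.01 * 1.3 = 3.487
With lr=0.1: w_new = 3.5 - 0.1 * 1.3 = 3.37
Absolute difference = |3.487 - 3.37|
= 0.1170

0.1170


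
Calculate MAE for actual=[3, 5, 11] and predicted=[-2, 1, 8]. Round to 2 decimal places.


Absolute errors: [5, 4, 3]
Sum of absolute errors = 12
MAE = 12 / 3 = 4.00

4.00


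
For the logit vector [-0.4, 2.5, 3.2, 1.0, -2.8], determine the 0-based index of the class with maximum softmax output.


Softmax is a monotonic transformation, so it preserves the argmax.
We need to find the index of the maximum logit.
Index 0: -0.4
Index 1: 2.5
Index 2: 3.2
Index 3: 1.0
Index 4: -2.8
Maximum logit = 3.2 at index 2

2


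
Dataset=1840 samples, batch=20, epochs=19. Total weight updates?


Iterations per epoch = 1840 / 20 = 92
Total updates = iterations_per_epoch * epochs
= 92 * 19
= 1748

1748


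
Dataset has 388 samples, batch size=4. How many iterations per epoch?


Iterations per epoch = dataset_size / batch_size
= 388 / 4
= 97

97


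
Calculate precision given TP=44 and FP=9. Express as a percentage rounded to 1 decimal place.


Precision = TP / (TP + FP) * 100
= 44 / (44 + 9)
= 44 / 53
= 0.8302
= 83.0%

83.0


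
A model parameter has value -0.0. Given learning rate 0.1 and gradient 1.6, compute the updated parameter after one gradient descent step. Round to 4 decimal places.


w_new = w_old - lr * gradient
= -0.0 - 0.1 * 1.6
= -0.0 - (0.16)
= -0.1600

-0.1600


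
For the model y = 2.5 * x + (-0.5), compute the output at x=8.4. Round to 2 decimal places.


y = 2.5 * 8.4 + (-0.5)
= 21.0 + (-0.5)
= 20.50

20.50


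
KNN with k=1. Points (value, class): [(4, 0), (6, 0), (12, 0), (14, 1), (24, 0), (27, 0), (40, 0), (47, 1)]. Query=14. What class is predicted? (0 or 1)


Distances from query 14:
Point 14 (class 1): distance = 0
K=1 nearest neighbors: classes = [1]
Votes for class 1: 1 / 1
Majority vote => class 1

1


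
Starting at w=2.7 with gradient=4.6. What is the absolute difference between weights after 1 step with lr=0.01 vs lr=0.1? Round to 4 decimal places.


With lr=0.01: w_new = 2.7 - 0.01 * 4.6 = 2.654
With lr=0.1: w_new = 2.7 - 0.1 * 4.6 = 2.24
Absolute difference = |2.654 - 2.24|
= 0.4140

0.4140


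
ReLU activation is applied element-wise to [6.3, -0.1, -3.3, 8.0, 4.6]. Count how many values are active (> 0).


ReLU(x) = max(0, x) for each element:
ReLU(6.3) = 6.3
ReLU(-0.1) = 0
ReLU(-3.3) = 0
ReLU(8.0) = 8.0
ReLU(4.6) = 4.6
Active neurons (>0): 3

3


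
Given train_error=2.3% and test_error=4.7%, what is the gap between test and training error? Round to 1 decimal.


Generalization gap = test_error - train_error
= 4.7 - 2.3
= 2.4%
A moderate gap.

2.4


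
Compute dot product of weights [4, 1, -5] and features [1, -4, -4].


Element-wise products:
4 * 1 = 4
1 * -4 = -4
-5 * -4 = 20
Sum = 4 + -4 + 20
= 20

20


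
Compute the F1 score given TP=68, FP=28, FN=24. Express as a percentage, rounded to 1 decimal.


Precision = TP / (TP + FP) = 68 / 96 = 0.7083
Recall = TP / (TP + FN) = 68 / 92 = 0.7391
F1 = 2 * P * R / (P + R)
= 2 * 0.7083 * 0.7391 / (0.7083 + 0.7391)
= 1.0471 / 1.4475
= 0.7234
As percentage: 72.3%

72.3


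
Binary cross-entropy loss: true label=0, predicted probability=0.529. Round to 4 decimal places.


For y=0: Loss = -log(1-p)
= -log(1 - 0.529)
= -log(0.471)
= -(-0.7529)
= 0.7529

0.7529


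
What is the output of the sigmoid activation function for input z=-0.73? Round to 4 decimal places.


sigmoid(z) = 1 / (1 + exp(-z))
exp(-(-0.73)) = exp(0.73) = 2.0751
1 + 2.0751 = 3.0751
1 / 3.0751 = 0.3252

0.3252


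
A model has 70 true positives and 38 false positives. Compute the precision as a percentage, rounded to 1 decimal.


Precision = TP / (TP + FP) * 100
= 70 / (70 + 38)
= 70 / 108
= 0.6481
= 64.8%

64.8


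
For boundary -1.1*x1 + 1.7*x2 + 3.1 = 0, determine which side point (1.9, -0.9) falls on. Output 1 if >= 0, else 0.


Compute -1.1 * 1.9 + 1.7 * -0.9 + 3.1
= -2.09 + -1.53 + 3.1
= -0.52
Since -0.52 < 0, the point is on the negative side.

0


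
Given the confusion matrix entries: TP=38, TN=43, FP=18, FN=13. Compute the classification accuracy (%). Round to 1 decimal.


Accuracy = (TP + TN) / (TP + TN + FP + FN) * 100
= (38 + 43) / (38 + 43 + 18 + 13)
= 81 / 112
= 0.7232
= 72.3%

72.3


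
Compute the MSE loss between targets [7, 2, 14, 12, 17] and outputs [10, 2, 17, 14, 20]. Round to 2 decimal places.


Differences: [-3, 0, -3, -2, -3]
Squared errors: [9, 0, 9, 4, 9]
Sum of squared errors = 31
MSE = 31 / 5 = 6.20

6.20


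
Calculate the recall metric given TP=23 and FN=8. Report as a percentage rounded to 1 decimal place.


Recall = TP / (TP + FN) * 100
= 23 / (23 + 8)
= 23 / 31
= 0.7419
= 74.2%

74.2


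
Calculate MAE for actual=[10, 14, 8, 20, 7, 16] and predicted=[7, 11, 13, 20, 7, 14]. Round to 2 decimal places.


Absolute errors: [3, 3, 5, 0, 0, 2]
Sum of absolute errors = 13
MAE = 13 / 6 = 2.17

2.17


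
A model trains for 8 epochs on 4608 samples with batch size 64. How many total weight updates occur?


Iterations per epoch = 4608 / 64 = 72
Total updates = iterations_per_epoch * epochs
= 72 * 8
= 576

576


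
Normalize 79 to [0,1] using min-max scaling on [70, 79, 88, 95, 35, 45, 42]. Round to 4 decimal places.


Min = 35, Max = 95
Range = 95 - 35 = 60
Scaled = (x - min) / (max - min)
= (79 - 35) / 60
= 44 / 60
= 0.7333

0.7333


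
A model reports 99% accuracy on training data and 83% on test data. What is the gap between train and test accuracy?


Gap = train_accuracy - test_accuracy
= 99 - 83
= 16%
This gap suggests the model is overfitting.

16


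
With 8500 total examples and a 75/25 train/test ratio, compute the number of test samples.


Train samples = 8500 * 75% = 6375
Test samples = 8500 - 6375
= 2125

2125


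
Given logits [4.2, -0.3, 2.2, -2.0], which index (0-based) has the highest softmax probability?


Softmax is a monotonic transformation, so it preserves the argmax.
We need to find the index of the maximum logit.
Index 0: 4.2
Index 1: -0.3
Index 2: 2.2
Index 3: -2.0
Maximum logit = 4.2 at index 0

0


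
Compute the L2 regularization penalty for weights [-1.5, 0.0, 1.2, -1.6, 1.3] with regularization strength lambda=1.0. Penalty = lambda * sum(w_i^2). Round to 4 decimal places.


Squaring each weight:
(-1.5)^2 = 2.25
0.0^2 = 0.0
1.2^2 = 1.44
(-1.6)^2 = 2.56
1.3^2 = 1.69
Sum of squares = 7.94
Penalty = 1.0 * 7.94 = 7.9400

7.9400


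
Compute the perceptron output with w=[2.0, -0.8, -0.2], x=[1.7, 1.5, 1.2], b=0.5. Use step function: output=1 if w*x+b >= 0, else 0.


z = w . x + b
= 2.0*1.7 + -0.8*1.5 + -0.2*1.2 + 0.5
= 3.4 + -1.2 + -0.24 + 0.5
= 1.96 + 0.5
= 2.46
Since z = 2.46 >= 0, output = 1

1
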